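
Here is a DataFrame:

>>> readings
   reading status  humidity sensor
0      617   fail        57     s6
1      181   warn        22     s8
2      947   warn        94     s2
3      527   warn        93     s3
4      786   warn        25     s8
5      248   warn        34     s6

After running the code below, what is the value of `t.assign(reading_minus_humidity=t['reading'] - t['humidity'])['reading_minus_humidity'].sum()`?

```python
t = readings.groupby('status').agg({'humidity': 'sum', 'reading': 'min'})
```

473

group by status: sum(humidity), min(reading):
        humidity  reading
status                   
fail          57      617
warn         268      181
add column reading_minus_humidity = t['reading'] - t['humidity']:
        humidity  reading  reading_minus_humidity
status                                           
fail          57      617                     560
warn         268      181                     -87
Taking the sum of column 'reading_minus_humidity' gives 473.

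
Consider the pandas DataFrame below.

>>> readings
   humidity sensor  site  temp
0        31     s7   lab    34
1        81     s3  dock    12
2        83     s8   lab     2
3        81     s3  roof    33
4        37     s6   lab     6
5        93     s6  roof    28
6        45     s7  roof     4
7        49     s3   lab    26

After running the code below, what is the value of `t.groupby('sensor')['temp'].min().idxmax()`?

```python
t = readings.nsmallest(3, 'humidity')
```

take 3 rows with smallest humidity:
   humidity sensor  site  temp
0        31     s7   lab    34
4        37     s6   lab     6
6        45     s7  roof     4
group by sensor, min of temp:
sensor
s6    6
s7    4
Name: temp, dtype: int64

s6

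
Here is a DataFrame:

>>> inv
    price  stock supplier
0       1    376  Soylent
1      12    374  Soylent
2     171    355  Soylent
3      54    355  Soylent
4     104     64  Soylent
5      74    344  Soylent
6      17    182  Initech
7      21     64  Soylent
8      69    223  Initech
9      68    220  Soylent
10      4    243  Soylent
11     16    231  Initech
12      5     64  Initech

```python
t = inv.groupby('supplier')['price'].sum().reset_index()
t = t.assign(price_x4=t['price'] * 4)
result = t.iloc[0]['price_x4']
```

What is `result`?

428

group by supplier, sum of price:
supplier
Initech    107
Soylent    509
Name: price, dtype: int64
reset_index():
  supplier  price
0  Initech    107
1  Soylent    509
add column price_x4 = t['price'] * 4:
  supplier  price  price_x4
0  Initech    107       428
1  Soylent    509      2036
Reading off the value at position 0, column 'price_x4', we get 428.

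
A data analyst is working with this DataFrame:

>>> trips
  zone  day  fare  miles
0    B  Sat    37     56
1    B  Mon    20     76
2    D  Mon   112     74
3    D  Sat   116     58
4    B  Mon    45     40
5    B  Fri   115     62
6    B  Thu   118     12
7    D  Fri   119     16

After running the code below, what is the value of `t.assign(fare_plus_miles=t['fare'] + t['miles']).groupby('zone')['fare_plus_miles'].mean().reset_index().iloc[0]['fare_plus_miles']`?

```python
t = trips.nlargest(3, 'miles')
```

136.5

take 3 rows with largest miles:
  zone  day  fare  miles
1    B  Mon    20     76
2    D  Mon   112     74
5    B  Fri   115     62
add column fare_plus_miles = t['fare'] + t['miles']:
  zone  day  fare  miles  fare_plus_miles
1    B  Mon    20     76               96
2    D  Mon   112     74              186
5    B  Fri   115     62              177
group by zone, mean of fare_plus_miles:
zone
B    136.5
D    186.0
Name: fare_plus_miles, dtype: float64
reset_index():
  zone  fare_plus_miles
0    B            136.5
1    D            186.0
Reading off the value at position 0, column 'fare_plus_miles', we get 136.5.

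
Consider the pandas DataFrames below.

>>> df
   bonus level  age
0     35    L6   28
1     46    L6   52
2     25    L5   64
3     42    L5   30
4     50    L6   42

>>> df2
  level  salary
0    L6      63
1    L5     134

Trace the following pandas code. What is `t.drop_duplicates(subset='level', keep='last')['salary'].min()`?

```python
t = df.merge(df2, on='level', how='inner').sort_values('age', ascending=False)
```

merge on 'level' (how='inner') → 5 rows:
   bonus level  age  salary
0     35    L6   28      63
1     46    L6   52      63
2     25    L5   64     134
3     42    L5   30     134
4     50    L6   42      63
sort by age descending:
   bonus level  age  salary
2     25    L5   64     134
1     46    L6   52      63
4     50    L6   42      63
3     42    L5   30     134
0     35    L6   28      63
drop duplicate level (keep=last):
   bonus level  age  salary
3     42    L5   30     134
0     35    L6   28      63

63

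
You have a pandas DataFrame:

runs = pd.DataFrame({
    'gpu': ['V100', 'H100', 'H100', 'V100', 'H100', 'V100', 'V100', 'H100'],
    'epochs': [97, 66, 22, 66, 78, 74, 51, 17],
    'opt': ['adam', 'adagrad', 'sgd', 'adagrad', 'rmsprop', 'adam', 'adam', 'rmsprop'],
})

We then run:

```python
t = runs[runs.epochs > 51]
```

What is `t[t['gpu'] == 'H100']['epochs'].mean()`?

filter rows where epochs > 51:
    gpu  epochs      opt
0  V100      97     adam
1  H100      66  adagrad
3  V100      66  adagrad
4  H100      78  rmsprop
5  V100      74     adam
filter rows where gpu == 'H100':
    gpu  epochs      opt
1  H100      66  adagrad
4  H100      78  rmsprop

72.0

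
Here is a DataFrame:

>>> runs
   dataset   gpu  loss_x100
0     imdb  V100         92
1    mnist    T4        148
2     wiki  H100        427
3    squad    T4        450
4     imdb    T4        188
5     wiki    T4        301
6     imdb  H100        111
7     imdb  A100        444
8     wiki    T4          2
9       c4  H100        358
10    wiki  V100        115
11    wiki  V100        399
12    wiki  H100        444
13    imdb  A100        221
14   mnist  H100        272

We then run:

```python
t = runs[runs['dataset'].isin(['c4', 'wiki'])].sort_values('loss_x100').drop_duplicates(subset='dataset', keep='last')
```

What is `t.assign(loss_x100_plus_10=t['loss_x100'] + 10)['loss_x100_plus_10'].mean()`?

411.0

filter rows where dataset in ['c4', 'wiki']:
   dataset   gpu  loss_x100
2     wiki  H100        427
5     wiki    T4        301
8     wiki    T4          2
9       c4  H100        358
10    wiki  V100        115
11    wiki  V100        399
12    wiki  H100        444
sort by loss_x100:
   dataset   gpu  loss_x100
8     wiki    T4          2
10    wiki  V100        115
5     wiki    T4        301
9       c4  H100        358
11    wiki  V100        399
2     wiki  H100        427
12    wiki  H100        444
drop duplicate dataset (keep=last):
   dataset   gpu  loss_x100
9       c4  H100        358
12    wiki  H100        444
add column loss_x100_plus_10 = t['loss_x100'] + 10:
   dataset   gpu  loss_x100  loss_x100_plus_10
9       c4  H100        358                368
12    wiki  H100        444                454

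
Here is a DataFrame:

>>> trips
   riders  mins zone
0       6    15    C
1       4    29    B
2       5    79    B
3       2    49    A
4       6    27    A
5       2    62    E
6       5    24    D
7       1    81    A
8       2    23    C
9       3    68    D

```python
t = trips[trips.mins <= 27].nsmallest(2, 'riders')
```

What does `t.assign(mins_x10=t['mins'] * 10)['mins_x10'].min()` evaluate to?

filter rows where mins <= 27:
   riders  mins zone
0       6    15    C
4       6    27    A
6       5    24    D
8       2    23    C
take 2 rows with smallest riders:
   riders  mins zone
8       2    23    C
6       5    24    D
add column mins_x10 = t['mins'] * 10:
   riders  mins zone  mins_x10
8       2    23    C       230
6       5    24    D       240
Hence 230.

230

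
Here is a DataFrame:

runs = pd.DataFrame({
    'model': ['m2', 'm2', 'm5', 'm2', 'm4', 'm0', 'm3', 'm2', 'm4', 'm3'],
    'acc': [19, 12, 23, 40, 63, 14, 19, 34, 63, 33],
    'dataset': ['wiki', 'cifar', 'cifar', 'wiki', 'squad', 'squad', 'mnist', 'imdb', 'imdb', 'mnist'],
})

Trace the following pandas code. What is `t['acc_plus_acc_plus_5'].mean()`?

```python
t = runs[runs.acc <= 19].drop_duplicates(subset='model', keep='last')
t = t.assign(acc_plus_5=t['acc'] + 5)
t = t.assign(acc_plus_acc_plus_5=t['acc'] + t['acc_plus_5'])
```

35.0

filter rows where acc <= 19:
  model  acc dataset
0    m2   19    wiki
1    m2   12   cifar
5    m0   14   squad
6    m3   19   mnist
drop duplicate model (keep=last):
  model  acc dataset
1    m2   12   cifar
5    m0   14   squad
6    m3   19   mnist
add column acc_plus_5 = t['acc'] + 5:
  model  acc dataset  acc_plus_5
1    m2   12   cifar          17
5    m0   14   squad          19
6    m3   19   mnist          24
add column acc_plus_acc_plus_5 = t['acc'] + t['acc_plus_5']:
  model  acc dataset  acc_plus_5  acc_plus_acc_plus_5
1    m2   12   cifar          17                   29
5    m0   14   squad          19                   33
6    m3   19   mnist          24                   43
Hence 35.0.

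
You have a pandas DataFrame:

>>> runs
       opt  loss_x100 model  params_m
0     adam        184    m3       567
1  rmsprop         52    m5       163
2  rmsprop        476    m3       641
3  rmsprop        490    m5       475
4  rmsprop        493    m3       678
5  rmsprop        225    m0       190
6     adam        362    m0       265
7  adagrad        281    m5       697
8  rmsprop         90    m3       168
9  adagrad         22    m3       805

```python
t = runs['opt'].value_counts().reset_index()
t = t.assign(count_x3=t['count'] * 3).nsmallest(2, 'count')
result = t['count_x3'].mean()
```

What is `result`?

6.0

value_counts of opt:
opt
rmsprop    6
adam       2
adagrad    2
Name: count, dtype: int64
reset_index():
       opt  count
0  rmsprop      6
1     adam      2
2  adagrad      2
add column count_x3 = t['count'] * 3:
       opt  count  count_x3
0  rmsprop      6        18
1     adam      2         6
2  adagrad      2         6
take 2 rows with smallest count:
       opt  count  count_x3
1     adam      2         6
2  adagrad      2         6
The mean of column 'count_x3' is 6.0.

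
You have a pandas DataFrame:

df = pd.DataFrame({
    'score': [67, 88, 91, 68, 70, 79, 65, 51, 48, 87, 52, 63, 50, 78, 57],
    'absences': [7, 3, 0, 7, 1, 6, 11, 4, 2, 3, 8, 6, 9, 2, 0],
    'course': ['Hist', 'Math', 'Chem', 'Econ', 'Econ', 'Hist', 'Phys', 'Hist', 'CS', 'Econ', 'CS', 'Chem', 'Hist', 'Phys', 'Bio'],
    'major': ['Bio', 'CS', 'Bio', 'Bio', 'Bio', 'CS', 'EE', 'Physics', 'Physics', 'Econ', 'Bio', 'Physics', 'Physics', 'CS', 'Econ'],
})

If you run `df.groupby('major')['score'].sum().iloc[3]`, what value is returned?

144

group by major, sum of score:
major
Bio        348
CS         245
EE          65
Econ       144
Physics    212
Name: score, dtype: int64
The value at position 3 is 144.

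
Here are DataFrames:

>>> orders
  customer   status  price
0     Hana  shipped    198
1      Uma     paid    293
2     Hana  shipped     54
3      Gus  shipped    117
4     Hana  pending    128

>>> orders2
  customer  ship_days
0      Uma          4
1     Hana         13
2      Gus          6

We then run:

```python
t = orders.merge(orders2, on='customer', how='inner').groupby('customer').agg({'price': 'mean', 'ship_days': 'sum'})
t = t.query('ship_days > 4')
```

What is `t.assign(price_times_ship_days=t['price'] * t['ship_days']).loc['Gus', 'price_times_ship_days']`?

702.0

merge on 'customer' (how='inner') → 5 rows:
  customer   status  price  ship_days
0     Hana  shipped    198         13
1      Uma     paid    293          4
2     Hana  shipped     54         13
3      Gus  shipped    117          6
4     Hana  pending    128         13
group by customer: mean(price), sum(ship_days):
               price  ship_days
customer                       
Gus       117.000000          6
Hana      126.666667         39
Uma       293.000000          4
filter rows where ship_days > 4:
               price  ship_days
customer                       
Gus       117.000000          6
Hana      126.666667         39
add column price_times_ship_days = t['price'] * t['ship_days']:
               price  ship_days  price_times_ship_days
customer                                              
Gus       117.000000          6                  702.0
Hana      126.666667         39                 4940.0
So loc['Gus', 'price_times_ship_days'] = 702.0.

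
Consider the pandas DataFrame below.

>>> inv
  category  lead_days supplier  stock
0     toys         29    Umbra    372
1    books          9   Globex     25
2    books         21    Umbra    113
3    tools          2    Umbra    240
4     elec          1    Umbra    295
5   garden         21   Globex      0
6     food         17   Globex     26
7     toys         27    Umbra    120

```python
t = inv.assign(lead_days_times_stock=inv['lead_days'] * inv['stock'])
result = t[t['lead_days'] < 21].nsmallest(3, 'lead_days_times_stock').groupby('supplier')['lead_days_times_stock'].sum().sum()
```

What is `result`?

add column lead_days_times_stock = inv['lead_days'] * inv['stock']:
  category  lead_days supplier  stock  lead_days_times_stock
0     toys         29    Umbra    372                  10788
1    books          9   Globex     25                    225
2    books         21    Umbra    113                   2373
3    tools          2    Umbra    240                    480
4     elec          1    Umbra    295                    295
5   garden         21   Globex      0                      0
6     food         17   Globex     26                    442
7     toys         27    Umbra    120                   3240
filter rows where lead_days < 21:
  category  lead_days supplier  stock  lead_days_times_stock
1    books          9   Globex     25                    225
3    tools          2    Umbra    240                    480
4     elec          1    Umbra    295                    295
6     food         17   Globex     26                    442
take 3 rows with smallest lead_days_times_stock:
  category  lead_days supplier  stock  lead_days_times_stock
1    books          9   Globex     25                    225
4     elec          1    Umbra    295                    295
6     food         17   Globex     26                    442
group by supplier, sum of lead_days_times_stock:
supplier
Globex    667
Umbra     295
Name: lead_days_times_stock, dtype: int64
The sum of the resulting series is 962.

962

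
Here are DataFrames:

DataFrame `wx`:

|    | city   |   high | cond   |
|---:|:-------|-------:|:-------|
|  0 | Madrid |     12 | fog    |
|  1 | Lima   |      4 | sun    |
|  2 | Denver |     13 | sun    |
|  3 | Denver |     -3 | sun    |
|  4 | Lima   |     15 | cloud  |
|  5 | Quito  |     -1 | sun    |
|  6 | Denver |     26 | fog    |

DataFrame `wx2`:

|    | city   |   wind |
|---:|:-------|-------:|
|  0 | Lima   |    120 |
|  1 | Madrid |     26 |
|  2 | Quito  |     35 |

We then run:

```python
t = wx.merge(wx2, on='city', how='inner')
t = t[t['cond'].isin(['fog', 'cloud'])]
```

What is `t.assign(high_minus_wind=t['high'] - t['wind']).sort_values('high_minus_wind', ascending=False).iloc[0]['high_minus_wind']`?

merge on 'city' (how='inner') → 4 rows:
     city  high   cond  wind
0  Madrid    12    fog    26
1    Lima     4    sun   120
2    Lima    15  cloud   120
3   Quito    -1    sun    35
filter rows where cond in ['fog', 'cloud']:
     city  high   cond  wind
0  Madrid    12    fog    26
2    Lima    15  cloud   120
add column high_minus_wind = t['high'] - t['wind']:
     city  high   cond  wind  high_minus_wind
0  Madrid    12    fog    26              -14
2    Lima    15  cloud   120             -105
sort by high_minus_wind descending:
     city  high   cond  wind  high_minus_wind
0  Madrid    12    fog    26              -14
2    Lima    15  cloud   120             -105
So iloc[0]['high_minus_wind'] = -14.

-14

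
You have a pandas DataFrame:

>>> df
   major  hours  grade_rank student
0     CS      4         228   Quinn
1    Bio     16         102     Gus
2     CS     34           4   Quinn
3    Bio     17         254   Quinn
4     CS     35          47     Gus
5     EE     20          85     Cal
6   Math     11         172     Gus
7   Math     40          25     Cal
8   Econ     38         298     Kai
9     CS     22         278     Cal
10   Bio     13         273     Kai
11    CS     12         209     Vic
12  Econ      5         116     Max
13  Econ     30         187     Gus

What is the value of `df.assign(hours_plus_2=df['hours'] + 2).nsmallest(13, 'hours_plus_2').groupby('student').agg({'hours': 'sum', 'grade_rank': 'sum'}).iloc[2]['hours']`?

add column hours_plus_2 = df['hours'] + 2:
   major  hours  grade_rank student  hours_plus_2
0     CS      4         228   Quinn             6
1    Bio     16         102     Gus            18
2     CS     34           4   Quinn            36
3    Bio     17         254   Quinn            19
4     CS     35          47     Gus            37
5     EE     20          85     Cal            22
6   Math     11         172     Gus            13
7   Math     40          25     Cal            42
8   Econ     38         298     Kai            40
9     CS     22         278     Cal            24
10   Bio     13         273     Kai            15
11    CS     12         209     Vic            14
12  Econ      5         116     Max             7
13  Econ     30         187     Gus            32
take 13 rows with smallest hours_plus_2:
   major  hours  grade_rank student  hours_plus_2
0     CS      4         228   Quinn             6
12  Econ      5         116     Max             7
6   Math     11         172     Gus            13
11    CS     12         209     Vic            14
10   Bio     13         273     Kai            15
1    Bio     16         102     Gus            18
3    Bio     17         254   Quinn            19
5     EE     20          85     Cal            22
9     CS     22         278     Cal            24
13  Econ     30         187     Gus            32
2     CS     34           4   Quinn            36
4     CS     35          47     Gus            37
8   Econ     38         298     Kai            40
group by student: sum(hours), sum(grade_rank):
         hours  grade_rank
student                   
Cal         42         363
Gus         92         508
Kai         51         571
Max          5         116
Quinn       55         486
Vic         12         209
Taking the value at position 2, column 'hours' gives 51.

51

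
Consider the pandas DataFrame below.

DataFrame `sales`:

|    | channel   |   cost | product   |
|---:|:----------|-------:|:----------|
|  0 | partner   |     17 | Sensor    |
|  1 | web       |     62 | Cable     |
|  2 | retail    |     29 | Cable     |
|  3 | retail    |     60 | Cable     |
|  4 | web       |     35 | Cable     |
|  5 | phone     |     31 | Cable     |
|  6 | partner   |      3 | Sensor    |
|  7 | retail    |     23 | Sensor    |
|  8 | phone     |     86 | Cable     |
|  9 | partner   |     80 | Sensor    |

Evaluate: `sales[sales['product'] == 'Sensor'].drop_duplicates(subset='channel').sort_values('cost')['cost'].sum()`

40

filter rows where product == 'Sensor':
   channel  cost product
0  partner    17  Sensor
6  partner     3  Sensor
7   retail    23  Sensor
9  partner    80  Sensor
drop duplicate channel (keep=first):
   channel  cost product
0  partner    17  Sensor
7   retail    23  Sensor
sort by cost:
   channel  cost product
0  partner    17  Sensor
7   retail    23  Sensor
Reading off the sum of column 'cost', we get 40.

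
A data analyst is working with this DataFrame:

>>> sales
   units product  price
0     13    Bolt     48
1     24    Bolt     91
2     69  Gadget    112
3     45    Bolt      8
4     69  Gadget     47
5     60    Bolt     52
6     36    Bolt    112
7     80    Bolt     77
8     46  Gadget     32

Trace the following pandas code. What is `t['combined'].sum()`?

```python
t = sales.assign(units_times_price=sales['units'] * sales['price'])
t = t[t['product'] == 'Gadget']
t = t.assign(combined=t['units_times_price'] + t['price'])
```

12634

add column units_times_price = sales['units'] * sales['price']:
   units product  price  units_times_price
0     13    Bolt     48                624
1     24    Bolt     91               2184
2     69  Gadget    112               7728
3     45    Bolt      8                360
4     69  Gadget     47               3243
5     60    Bolt     52               3120
6     36    Bolt    112               4032
7     80    Bolt     77               6160
8     46  Gadget     32               1472
filter rows where product == 'Gadget':
   units product  price  units_times_price
2     69  Gadget    112               7728
4     69  Gadget     47               3243
8     46  Gadget     32               1472
add column combined = t['units_times_price'] + t['price']:
   units product  price  units_times_price  combined
2     69  Gadget    112               7728      7840
4     69  Gadget     47               3243      3290
8     46  Gadget     32               1472      1504
The sum of column 'combined' is 12634.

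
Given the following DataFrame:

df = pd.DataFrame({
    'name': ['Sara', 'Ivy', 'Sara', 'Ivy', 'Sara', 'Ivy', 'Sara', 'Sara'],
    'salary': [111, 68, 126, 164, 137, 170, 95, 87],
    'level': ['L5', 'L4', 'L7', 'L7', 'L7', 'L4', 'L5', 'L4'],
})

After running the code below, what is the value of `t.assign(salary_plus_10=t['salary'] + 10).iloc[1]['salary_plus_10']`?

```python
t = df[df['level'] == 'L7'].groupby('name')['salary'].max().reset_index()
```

filter rows where level == 'L7':
   name  salary level
2  Sara     126    L7
3   Ivy     164    L7
4  Sara     137    L7
group by name, max of salary:
name
Ivy     164
Sara    137
Name: salary, dtype: int64
reset_index():
   name  salary
0   Ivy     164
1  Sara     137
add column salary_plus_10 = t['salary'] + 10:
   name  salary  salary_plus_10
0   Ivy     164             174
1  Sara     137             147

147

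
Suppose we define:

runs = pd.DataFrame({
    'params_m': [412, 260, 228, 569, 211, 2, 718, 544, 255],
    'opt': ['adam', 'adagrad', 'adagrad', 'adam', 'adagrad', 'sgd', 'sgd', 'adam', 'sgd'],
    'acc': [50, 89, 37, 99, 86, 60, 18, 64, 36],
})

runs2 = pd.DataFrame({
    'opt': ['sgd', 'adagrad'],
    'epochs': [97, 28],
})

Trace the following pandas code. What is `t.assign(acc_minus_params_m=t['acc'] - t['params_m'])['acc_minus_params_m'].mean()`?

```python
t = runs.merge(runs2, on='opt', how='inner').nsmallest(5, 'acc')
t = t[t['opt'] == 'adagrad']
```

merge on 'opt' (how='inner') → 6 rows:
   params_m      opt  acc  epochs
0       260  adagrad   89      28
1       228  adagrad   37      28
2       211  adagrad   86      28
3         2      sgd   60      97
4       718      sgd   18      97
5       255      sgd   36      97
take 5 rows with smallest acc:
   params_m      opt  acc  epochs
4       718      sgd   18      97
5       255      sgd   36      97
1       228  adagrad   37      28
3         2      sgd   60      97
2       211  adagrad   86      28
filter rows where opt == 'adagrad':
   params_m      opt  acc  epochs
1       228  adagrad   37      28
2       211  adagrad   86      28
add column acc_minus_params_m = t['acc'] - t['params_m']:
   params_m      opt  acc  epochs  acc_minus_params_m
1       228  adagrad   37      28                -191
2       211  adagrad   86      28                -125

-158.0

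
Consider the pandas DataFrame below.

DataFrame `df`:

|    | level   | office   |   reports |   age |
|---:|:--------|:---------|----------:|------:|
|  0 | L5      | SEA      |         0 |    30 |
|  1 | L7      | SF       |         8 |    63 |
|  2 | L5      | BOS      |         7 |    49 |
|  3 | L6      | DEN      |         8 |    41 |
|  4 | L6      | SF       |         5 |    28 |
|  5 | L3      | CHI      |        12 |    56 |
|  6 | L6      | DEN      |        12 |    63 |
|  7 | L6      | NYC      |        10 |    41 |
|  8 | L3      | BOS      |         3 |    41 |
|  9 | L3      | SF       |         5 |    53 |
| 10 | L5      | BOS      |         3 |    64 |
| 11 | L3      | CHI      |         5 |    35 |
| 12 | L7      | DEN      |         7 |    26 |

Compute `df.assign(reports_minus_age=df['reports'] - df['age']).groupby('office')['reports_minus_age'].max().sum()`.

add column reports_minus_age = df['reports'] - df['age']:
   level office  reports  age  reports_minus_age
0     L5    SEA        0   30                -30
1     L7     SF        8   63                -55
2     L5    BOS        7   49                -42
3     L6    DEN        8   41                -33
4     L6     SF        5   28                -23
5     L3    CHI       12   56                -44
6     L6    DEN       12   63                -51
7     L6    NYC       10   41                -31
8     L3    BOS        3   41                -38
9     L3     SF        5   53                -48
10    L5    BOS        3   64                -61
11    L3    CHI        5   35                -30
12    L7    DEN        7   26                -19
group by office, max of reports_minus_age:
office
BOS   -38
CHI   -30
DEN   -19
NYC   -31
SEA   -30
SF    -23
Name: reports_minus_age, dtype: int64

-171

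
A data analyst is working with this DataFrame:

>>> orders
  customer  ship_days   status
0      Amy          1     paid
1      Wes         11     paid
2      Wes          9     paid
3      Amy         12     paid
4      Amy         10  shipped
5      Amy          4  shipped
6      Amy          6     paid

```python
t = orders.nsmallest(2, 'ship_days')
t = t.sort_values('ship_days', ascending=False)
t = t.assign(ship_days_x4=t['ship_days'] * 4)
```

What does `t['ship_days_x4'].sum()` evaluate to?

20

take 2 rows with smallest ship_days:
  customer  ship_days   status
0      Amy          1     paid
5      Amy          4  shipped
sort by ship_days descending:
  customer  ship_days   status
5      Amy          4  shipped
0      Amy          1     paid
add column ship_days_x4 = t['ship_days'] * 4:
  customer  ship_days   status  ship_days_x4
5      Amy          4  shipped            16
0      Amy          1     paid             4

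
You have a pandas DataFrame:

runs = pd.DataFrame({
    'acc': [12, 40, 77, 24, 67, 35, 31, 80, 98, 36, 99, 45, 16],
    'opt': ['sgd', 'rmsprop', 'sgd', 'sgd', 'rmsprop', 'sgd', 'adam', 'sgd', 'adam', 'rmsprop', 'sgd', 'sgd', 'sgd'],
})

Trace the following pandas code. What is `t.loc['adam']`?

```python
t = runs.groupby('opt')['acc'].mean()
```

group by opt, mean of acc:
opt
adam       64.500000
rmsprop    47.666667
sgd        48.500000
Name: acc, dtype: float64
The value at index 'adam' is 64.5.

64.5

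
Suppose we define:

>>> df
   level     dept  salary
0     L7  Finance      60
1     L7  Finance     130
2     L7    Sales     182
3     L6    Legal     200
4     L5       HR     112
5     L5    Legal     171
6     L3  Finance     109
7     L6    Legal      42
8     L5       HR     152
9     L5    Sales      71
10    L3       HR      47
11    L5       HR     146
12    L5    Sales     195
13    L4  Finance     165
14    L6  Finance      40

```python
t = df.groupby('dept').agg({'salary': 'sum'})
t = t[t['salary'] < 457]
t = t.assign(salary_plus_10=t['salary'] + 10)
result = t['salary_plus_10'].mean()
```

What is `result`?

group by dept, sum of salary:
         salary
dept           
Finance     504
HR          457
Legal       413
Sales       448
filter rows where salary < 457:
       salary
dept         
Legal     413
Sales     448
add column salary_plus_10 = t['salary'] + 10:
       salary  salary_plus_10
dept                         
Legal     413             423
Sales     448             458

440.5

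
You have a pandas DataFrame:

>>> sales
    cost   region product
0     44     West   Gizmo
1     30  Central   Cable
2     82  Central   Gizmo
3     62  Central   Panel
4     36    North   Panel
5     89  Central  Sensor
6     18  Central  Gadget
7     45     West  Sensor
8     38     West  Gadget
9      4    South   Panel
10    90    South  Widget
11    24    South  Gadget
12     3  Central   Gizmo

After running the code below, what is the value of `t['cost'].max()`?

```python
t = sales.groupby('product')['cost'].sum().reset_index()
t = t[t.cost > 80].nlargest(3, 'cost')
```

group by product, sum of cost:
product
Cable      30
Gadget     80
Gizmo     129
Panel     102
Sensor    134
Widget     90
Name: cost, dtype: int64
reset_index():
  product  cost
0   Cable    30
1  Gadget    80
2   Gizmo   129
3   Panel   102
4  Sensor   134
5  Widget    90
filter rows where cost > 80:
  product  cost
2   Gizmo   129
3   Panel   102
4  Sensor   134
5  Widget    90
take 3 rows with largest cost:
  product  cost
4  Sensor   134
2   Gizmo   129
3   Panel   102
So max() = 134.

134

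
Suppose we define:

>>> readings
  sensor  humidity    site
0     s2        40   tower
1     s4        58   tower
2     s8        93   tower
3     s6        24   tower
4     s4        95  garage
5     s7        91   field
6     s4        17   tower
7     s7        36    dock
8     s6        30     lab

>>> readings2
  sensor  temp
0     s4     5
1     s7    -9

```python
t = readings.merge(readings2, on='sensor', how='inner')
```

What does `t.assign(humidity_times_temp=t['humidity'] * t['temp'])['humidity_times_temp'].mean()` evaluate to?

-58.6

merge on 'sensor' (how='inner') → 5 rows:
  sensor  humidity    site  temp
0     s4        58   tower     5
1     s4        95  garage     5
2     s7        91   field    -9
3     s4        17   tower     5
4     s7        36    dock    -9
add column humidity_times_temp = t['humidity'] * t['temp']:
  sensor  humidity    site  temp  humidity_times_temp
0     s4        58   tower     5                  290
1     s4        95  garage     5                  475
2     s7        91   field    -9                 -819
3     s4        17   tower     5                   85
4     s7        36    dock    -9                 -324
Taking the mean of column 'humidity_times_temp' gives -58.6.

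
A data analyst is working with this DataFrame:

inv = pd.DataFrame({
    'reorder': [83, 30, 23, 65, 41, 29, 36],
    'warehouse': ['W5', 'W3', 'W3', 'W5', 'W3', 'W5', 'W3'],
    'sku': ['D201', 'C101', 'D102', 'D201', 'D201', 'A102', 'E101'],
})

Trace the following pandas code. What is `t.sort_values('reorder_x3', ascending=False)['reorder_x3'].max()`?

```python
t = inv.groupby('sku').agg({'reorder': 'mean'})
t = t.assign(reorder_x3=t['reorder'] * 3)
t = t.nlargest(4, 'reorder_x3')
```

group by sku, mean of reorder:
      reorder
sku          
A102     29.0
C101     30.0
D102     23.0
D201     63.0
E101     36.0
add column reorder_x3 = t['reorder'] * 3:
      reorder  reorder_x3
sku                      
A102     29.0        87.0
C101     30.0        90.0
D102     23.0        69.0
D201     63.0       189.0
E101     36.0       108.0
take 4 rows with largest reorder_x3:
      reorder  reorder_x3
sku                      
D201     63.0       189.0
E101     36.0       108.0
C101     30.0        90.0
A102     29.0        87.0
sort by reorder_x3 descending:
      reorder  reorder_x3
sku                      
D201     63.0       189.0
E101     36.0       108.0
C101     30.0        90.0
A102     29.0        87.0
Reading off the max of column 'reorder_x3', we get 189.0.

189.0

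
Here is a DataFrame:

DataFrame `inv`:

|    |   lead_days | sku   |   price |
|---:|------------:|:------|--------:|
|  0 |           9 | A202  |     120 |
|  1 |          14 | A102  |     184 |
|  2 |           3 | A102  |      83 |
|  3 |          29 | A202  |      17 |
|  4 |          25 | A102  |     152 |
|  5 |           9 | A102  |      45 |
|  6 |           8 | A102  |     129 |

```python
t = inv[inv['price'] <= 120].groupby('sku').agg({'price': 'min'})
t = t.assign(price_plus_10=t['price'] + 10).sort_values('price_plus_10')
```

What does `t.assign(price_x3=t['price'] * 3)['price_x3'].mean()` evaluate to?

filter rows where price <= 120:
   lead_days   sku  price
0          9  A202    120
2          3  A102     83
3         29  A202     17
5          9  A102     45
group by sku, min of price:
      price
sku        
A102     45
A202     17
add column price_plus_10 = t['price'] + 10:
      price  price_plus_10
sku                       
A102     45             55
A202     17             27
sort by price_plus_10:
      price  price_plus_10
sku                       
A202     17             27
A102     45             55
add column price_x3 = t['price'] * 3:
      price  price_plus_10  price_x3
sku                                 
A202     17             27        51
A102     45             55       135
Hence 93.0.

93.0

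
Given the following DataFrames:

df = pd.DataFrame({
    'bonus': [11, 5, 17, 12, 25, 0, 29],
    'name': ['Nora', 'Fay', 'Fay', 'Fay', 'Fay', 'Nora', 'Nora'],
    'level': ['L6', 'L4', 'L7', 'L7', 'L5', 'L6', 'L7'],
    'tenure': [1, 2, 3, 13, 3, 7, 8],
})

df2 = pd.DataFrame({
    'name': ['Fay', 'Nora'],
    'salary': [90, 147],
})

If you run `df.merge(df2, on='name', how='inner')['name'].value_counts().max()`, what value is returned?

merge on 'name' (how='inner') → 7 rows:
   bonus  name level  tenure  salary
0     11  Nora    L6       1     147
1      5   Fay    L4       2      90
2     17   Fay    L7       3      90
3     12   Fay    L7      13      90
4     25   Fay    L5       3      90
5      0  Nora    L6       7     147
6     29  Nora    L7       8     147
value_counts of name:
name
Fay     4
Nora    3
Name: count, dtype: int64
max of the resulting series → 4

4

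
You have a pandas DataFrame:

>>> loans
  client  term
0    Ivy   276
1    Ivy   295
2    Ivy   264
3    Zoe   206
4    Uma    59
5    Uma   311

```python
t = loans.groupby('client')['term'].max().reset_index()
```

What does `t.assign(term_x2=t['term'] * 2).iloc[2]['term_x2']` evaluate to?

412

group by client, max of term:
client
Ivy    295
Uma    311
Zoe    206
Name: term, dtype: int64
reset_index():
  client  term
0    Ivy   295
1    Uma   311
2    Zoe   206
add column term_x2 = t['term'] * 2:
  client  term  term_x2
0    Ivy   295      590
1    Uma   311      622
2    Zoe   206      412
Reading off the value at position 2, column 'term_x2', we get 412.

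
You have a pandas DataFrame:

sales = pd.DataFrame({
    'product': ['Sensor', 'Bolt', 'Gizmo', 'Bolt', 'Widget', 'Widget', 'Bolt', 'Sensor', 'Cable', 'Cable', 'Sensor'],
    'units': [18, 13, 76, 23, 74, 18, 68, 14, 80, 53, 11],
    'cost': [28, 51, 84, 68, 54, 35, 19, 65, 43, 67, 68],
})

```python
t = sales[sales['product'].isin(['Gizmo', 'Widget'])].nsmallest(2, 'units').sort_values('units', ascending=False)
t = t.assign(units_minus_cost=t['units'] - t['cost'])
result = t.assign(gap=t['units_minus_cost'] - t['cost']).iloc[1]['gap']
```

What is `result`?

-52

filter rows where product in ['Gizmo', 'Widget']:
  product  units  cost
2   Gizmo     76    84
4  Widget     74    54
5  Widget     18    35
take 2 rows with smallest units:
  product  units  cost
5  Widget     18    35
4  Widget     74    54
sort by units descending:
  product  units  cost
4  Widget     74    54
5  Widget     18    35
add column units_minus_cost = t['units'] - t['cost']:
  product  units  cost  units_minus_cost
4  Widget     74    54                20
5  Widget     18    35               -17
add column gap = t['units_minus_cost'] - t['cost']:
  product  units  cost  units_minus_cost  gap
4  Widget     74    54                20  -34
5  Widget     18    35               -17  -52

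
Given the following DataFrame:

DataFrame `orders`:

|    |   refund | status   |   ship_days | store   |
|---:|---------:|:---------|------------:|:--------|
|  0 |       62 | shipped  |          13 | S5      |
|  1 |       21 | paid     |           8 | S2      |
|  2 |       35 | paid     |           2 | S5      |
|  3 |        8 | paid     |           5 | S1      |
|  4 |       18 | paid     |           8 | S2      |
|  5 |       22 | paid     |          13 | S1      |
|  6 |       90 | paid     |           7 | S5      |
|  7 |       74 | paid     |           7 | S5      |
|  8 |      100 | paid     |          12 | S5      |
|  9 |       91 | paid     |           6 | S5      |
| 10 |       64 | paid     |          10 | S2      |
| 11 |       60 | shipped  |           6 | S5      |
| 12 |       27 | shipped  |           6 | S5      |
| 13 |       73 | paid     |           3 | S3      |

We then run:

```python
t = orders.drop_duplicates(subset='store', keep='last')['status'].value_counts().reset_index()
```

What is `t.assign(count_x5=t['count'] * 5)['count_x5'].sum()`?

drop duplicate store (keep=last):
    refund   status  ship_days store
5       22     paid         13    S1
10      64     paid         10    S2
12      27  shipped          6    S5
13      73     paid          3    S3
value_counts of status:
status
paid       3
shipped    1
Name: count, dtype: int64
reset_index():
    status  count
0     paid      3
1  shipped      1
add column count_x5 = t['count'] * 5:
    status  count  count_x5
0     paid      3        15
1  shipped      1         5
Hence 20.

20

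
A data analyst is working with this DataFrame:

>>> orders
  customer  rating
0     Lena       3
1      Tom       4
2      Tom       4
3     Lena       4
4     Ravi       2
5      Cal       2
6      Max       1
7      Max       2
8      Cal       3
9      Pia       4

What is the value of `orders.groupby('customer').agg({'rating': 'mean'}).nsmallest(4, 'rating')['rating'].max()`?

3.5

group by customer, mean of rating:
          rating
customer        
Cal          2.5
Lena         3.5
Max          1.5
Pia          4.0
Ravi         2.0
Tom          4.0
take 4 rows with smallest rating:
          rating
customer        
Max          1.5
Ravi         2.0
Cal          2.5
Lena         3.5
So max() = 3.5.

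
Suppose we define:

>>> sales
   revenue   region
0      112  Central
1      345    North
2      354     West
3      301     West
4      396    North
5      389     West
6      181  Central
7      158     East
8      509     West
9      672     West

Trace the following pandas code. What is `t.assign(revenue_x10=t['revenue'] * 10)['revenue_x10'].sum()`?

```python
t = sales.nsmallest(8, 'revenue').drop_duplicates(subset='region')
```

take 8 rows with smallest revenue:
   revenue   region
0      112  Central
7      158     East
6      181  Central
3      301     West
1      345    North
2      354     West
5      389     West
4      396    North
drop duplicate region (keep=first):
   revenue   region
0      112  Central
7      158     East
3      301     West
1      345    North
add column revenue_x10 = t['revenue'] * 10:
   revenue   region  revenue_x10
0      112  Central         1120
7      158     East         1580
3      301     West         3010
1      345    North         3450
sum of column 'revenue_x10' → 9160

9160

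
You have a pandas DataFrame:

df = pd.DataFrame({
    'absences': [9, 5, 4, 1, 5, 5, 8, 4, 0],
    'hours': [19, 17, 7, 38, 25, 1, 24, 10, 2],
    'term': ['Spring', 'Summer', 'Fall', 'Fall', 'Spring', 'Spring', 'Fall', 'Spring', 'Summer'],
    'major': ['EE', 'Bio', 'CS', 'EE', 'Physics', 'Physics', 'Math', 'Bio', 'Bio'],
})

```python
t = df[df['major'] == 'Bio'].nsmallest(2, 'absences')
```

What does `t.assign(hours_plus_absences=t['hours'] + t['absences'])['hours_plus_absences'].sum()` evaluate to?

16

filter rows where major == 'Bio':
   absences  hours    term major
1         5     17  Summer   Bio
7         4     10  Spring   Bio
8         0      2  Summer   Bio
take 2 rows with smallest absences:
   absences  hours    term major
8         0      2  Summer   Bio
7         4     10  Spring   Bio
add column hours_plus_absences = t['hours'] + t['absences']:
   absences  hours    term major  hours_plus_absences
8         0      2  Summer   Bio                    2
7         4     10  Spring   Bio                   14
Finally, sum of column 'hours_plus_absences' = 16.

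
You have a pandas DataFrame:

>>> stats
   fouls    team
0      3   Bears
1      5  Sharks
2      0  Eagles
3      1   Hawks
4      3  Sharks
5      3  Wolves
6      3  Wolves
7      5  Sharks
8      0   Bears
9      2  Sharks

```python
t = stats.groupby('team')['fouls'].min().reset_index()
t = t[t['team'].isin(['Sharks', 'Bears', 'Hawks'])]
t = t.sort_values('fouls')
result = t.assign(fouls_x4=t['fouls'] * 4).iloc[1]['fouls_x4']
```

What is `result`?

4

group by team, min of fouls:
team
Bears     0
Eagles    0
Hawks     1
Sharks    2
Wolves    3
Name: fouls, dtype: int64
reset_index():
     team  fouls
0   Bears      0
1  Eagles      0
2   Hawks      1
3  Sharks      2
4  Wolves      3
filter rows where team in ['Sharks', 'Bears', 'Hawks']:
     team  fouls
0   Bears      0
2   Hawks      1
3  Sharks      2
sort by fouls:
     team  fouls
0   Bears      0
2   Hawks      1
3  Sharks      2
add column fouls_x4 = t['fouls'] * 4:
     team  fouls  fouls_x4
0   Bears      0         0
2   Hawks      1         4
3  Sharks      2         8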